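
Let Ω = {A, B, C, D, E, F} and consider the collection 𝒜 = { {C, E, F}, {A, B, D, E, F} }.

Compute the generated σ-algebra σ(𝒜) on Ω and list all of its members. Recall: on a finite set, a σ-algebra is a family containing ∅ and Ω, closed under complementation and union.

Start: 𝒜 ∪ {∅, Ω} = { {}, {C, E, F}, {A, B, D, E, F}, Ω }.
Round 1. New:
  {C}  = complement {A, B, D, E, F}
  {A, B, D}  = complement {C, E, F}
  |family| = 6
Round 2 adds 1:
  {A, B, C, D}  = {C} ∪ {A, B, D}
  |family| = 7
Round 3 (1 new):
  {E, F}  = complement {A, B, C, D}
  |family| = 8
Round 4: stable.

Therefore σ(𝒜) = { {}, {C}, {E, F}, {A, B, D}, {C, E, F}, {A, B, C, D}, {A, B, D, E, F}, Ω } (|σ(𝒜)| = 8).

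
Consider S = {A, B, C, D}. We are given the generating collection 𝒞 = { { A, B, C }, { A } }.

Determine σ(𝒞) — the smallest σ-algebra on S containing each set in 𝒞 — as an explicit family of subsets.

σ(𝒞) (8 sets): { {}, { A }, { D }, { A, D }, { B, C }, { A, B, C }, { B, C, D }, S }

Working:
Start: 𝒞 ∪ {∅, S} = { {}, { A }, { A, B, C }, S }.
Iteration 1. New:
  { D }  = ᶜ of { A, B, C }
  { B, C, D }  = ᶜ of { A }
Iteration 2. New:
  { A, D }  = { D } ∪ { A }
Iteration 3. New:
  { B, C }  = ᶜ of { A, D }
Iteration 4: already closed under ᶜ and ∪.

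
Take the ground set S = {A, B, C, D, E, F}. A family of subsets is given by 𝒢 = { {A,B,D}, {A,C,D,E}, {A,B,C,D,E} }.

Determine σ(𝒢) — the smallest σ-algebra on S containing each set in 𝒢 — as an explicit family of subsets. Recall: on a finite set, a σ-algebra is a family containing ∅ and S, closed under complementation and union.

Seed the family with 𝒢 together with ∅ and S: { {}, {A,B,D}, {A,C,D,E}, {A,B,C,D,E}, S }.
Step 1. New:
  {F}  = complement {A,B,C,D,E}
  {B,F}  = complement {A,C,D,E}
  {C,E,F}  = complement {A,B,D}
  — 8 sets.
Step 2. New:
  {A,B,D,F}  = {B,F} ∪ {A,B,D}
  {B,C,E,F}  = {B,F} ∪ {C,E,F}
  {A,C,D,E,F}  = {C,E,F} ∪ {A,C,D,E}
  — 11 sets.
Step 3 (3 new):
  {B}  = complement {A,C,D,E,F}
  {A,D}  = complement {B,C,E,F}
  {C,E}  = complement {A,B,D,F}
  — 14 sets.
Step 4: 2 new —
  {A,D,F}  = {A,D} ∪ {F}
  {B,C,E}  = {C,E} ∪ {B}
  — 16 sets.
After Step 5 the family is unchanged; done.

Hence σ(𝒢) has 16 members: { {}, {B}, {F}, {A,D}, {B,F}, {C,E}, {A,B,D}, {A,D,F}, {B,C,E}, {C,E,F}, {A,B,D,F}, {A,C,D,E}, {B,C,E,F}, {A,B,C,D,E}, {A,C,D,E,F}, S }.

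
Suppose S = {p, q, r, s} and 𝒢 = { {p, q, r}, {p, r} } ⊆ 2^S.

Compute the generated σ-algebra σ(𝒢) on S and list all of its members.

Answer: σ(𝒢) = { {}, {q}, {s}, {p, r}, {q, s}, {p, q, r}, {p, r, s}, S }

Trace:
Take S₀ = 𝒢 ∪ {∅, S} = { {}, {p, r}, {p, q, r}, S }.
Pass 1 adds 2:
  {s}  = S∖{p, q, r}
  {q, s}  = S∖{p, r}
  |family| = 6
Pass 2 adds 1:
  {p, r, s}  = {p, r} ∪ {s}
  |family| = 7
Pass 3 adds 1:
  {q}  = S∖{p, r, s}
  |family| = 8
Pass 4: closed — nothing new.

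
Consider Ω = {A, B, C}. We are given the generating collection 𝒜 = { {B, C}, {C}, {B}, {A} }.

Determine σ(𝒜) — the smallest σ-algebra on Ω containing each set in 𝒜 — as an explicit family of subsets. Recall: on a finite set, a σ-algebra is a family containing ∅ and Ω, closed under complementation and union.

Begin from { {}, {A}, {B}, {C}, {B, C}, Ω } (that is, 𝒜 plus ∅ and Ω).
Step 1: +2 →
  {A, B}  = ᶜ of {C}
  {A, C}  = ᶜ of {B}
  — 8 sets.
Step 2 adds nothing — fixpoint reached.

Therefore σ(𝒜) = { {}, {A}, {B}, {C}, {A, B}, {A, C}, {B, C}, Ω } (|σ(𝒜)| = 8).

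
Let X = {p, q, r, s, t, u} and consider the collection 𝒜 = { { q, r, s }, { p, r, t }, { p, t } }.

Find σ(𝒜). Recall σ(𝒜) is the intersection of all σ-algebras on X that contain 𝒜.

σ(𝒜) (16 sets): { {}, { r }, { u }, { p, t }, { q, s }, { r, u }, { p, r, t }, { p, t, u }, { q, r, s }, { q, s, u }, { p, q, s, t }, { p, r, t, u }, { q, r, s, u }, { p, q, r, s, t }, { p, q, s, t, u }, X }

Check:
Start: 𝒜 ∪ {∅, X} = { {}, { p, t }, { p, r, t }, { q, r, s }, X }.
Round 1: +4 →
  { p, t, u }  = { q, r, s }ᶜ
  { q, s, u }  = { p, r, t }ᶜ
  { q, r, s, u }  = { p, t }ᶜ
  { p, q, r, s, t }  = { q, r, s } ∪ { p, t }
  [9 total]
Round 2: 3 new —
  { u }  = { p, q, r, s, t }ᶜ
  { p, r, t, u }  = { p, r, t } ∪ { p, t, u }
  { p, q, s, t, u }  = { q, s, u } ∪ { p, t, u }
  [12 total]
Round 3 adds 2:
  { r }  = { p, q, s, t, u }ᶜ
  { q, s }  = { p, r, t, u }ᶜ
  [14 total]
Round 4: 2 new —
  { r, u }  = { r } ∪ { u }
  { p, q, s, t }  = { p, t } ∪ { q, s }
  [16 total]
Round 5: no new sets; the family is a σ-algebra.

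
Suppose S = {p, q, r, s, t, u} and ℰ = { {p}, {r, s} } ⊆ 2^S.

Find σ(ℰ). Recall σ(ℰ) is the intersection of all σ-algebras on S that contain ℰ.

Begin from { ∅, {p}, {r, s}, S } (that is, ℰ plus ∅ and S).
Pass 1: 3 new —
  {p, r, s}  = {r, s} ∪ {p}
  {p, q, t, u}  = {r, s}ᶜ
  {q, r, s, t, u}  = {p}ᶜ
  |family| = 7
Pass 2: 1 new —
  {q, t, u}  = {p, r, s}ᶜ
  |family| = 8
Pass 3: no new sets; the family is a σ-algebra.

Therefore σ(ℰ) = { ∅, {p}, {r, s}, {p, r, s}, {q, t, u}, {p, q, t, u}, {q, r, s, t, u}, S } (|σ(ℰ)| = 8).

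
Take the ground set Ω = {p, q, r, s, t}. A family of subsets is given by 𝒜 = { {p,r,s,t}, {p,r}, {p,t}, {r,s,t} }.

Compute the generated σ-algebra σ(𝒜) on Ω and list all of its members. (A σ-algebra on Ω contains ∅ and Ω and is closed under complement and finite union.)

Initial family (6 sets): { {}, {p,r}, {p,t}, {r,s,t}, {p,r,s,t}, Ω }.
Round 1: +5 →
  {q}  = Ω∖{p,r,s,t}
  {p,q}  = Ω∖{r,s,t}
  {p,r,t}  = {p,r} ∪ {p,t}
  {q,r,s}  = Ω∖{p,t}
  {q,s,t}  = Ω∖{p,r}
  |family| = 11
Round 2 (7 new):
  {q,s}  = Ω∖{p,r,t}
  {p,q,r}  = {p,q} ∪ {p,r}
  {p,q,t}  = {p,q} ∪ {p,t}
  {p,q,r,s}  = {q,r,s} ∪ {p,q}
  {p,q,r,t}  = {p,q} ∪ {p,r,t}
  {p,q,s,t}  = {p,q} ∪ {q,s,t}
  {q,r,s,t}  = {r,s,t} ∪ {q,r,s}
  |family| = 18
Round 3: 7 new —
  {p}  = Ω∖{q,r,s,t}
  {r}  = Ω∖{p,q,s,t}
  {s}  = Ω∖{p,q,r,t}
  {t}  = Ω∖{p,q,r,s}
  {r,s}  = Ω∖{p,q,t}
  {s,t}  = Ω∖{p,q,r}
  {p,q,s}  = {p,q} ∪ {q,s}
  |family| = 25
Round 4: +6 →
  {p,s}  = {s} ∪ {p}
  {q,r}  = {q} ∪ {r}
  {q,t}  = {q} ∪ {t}
  {r,t}  = Ω∖{p,q,s}
  {p,r,s}  = {r,s} ∪ {p,r}
  {p,s,t}  = {s,t} ∪ {p,t}
  |family| = 31
Round 5 adds 1:
  {q,r,t}  = Ω∖{p,s}
  |family| = 32
Round 6: no new sets; the family is a σ-algebra.

σ(𝒜) = { {}, {p}, {q}, {r}, {s}, {t}, {p,q}, {p,r}, {p,s}, {p,t}, {q,r}, {q,s}, {q,t}, {r,s}, {r,t}, {s,t}, {p,q,r}, {p,q,s}, {p,q,t}, {p,r,s}, {p,r,t}, {p,s,t}, {q,r,s}, {q,r,t}, {q,s,t}, {r,s,t}, {p,q,r,s}, {p,q,r,t}, {p,q,s,t}, {p,r,s,t}, {q,r,s,t}, Ω }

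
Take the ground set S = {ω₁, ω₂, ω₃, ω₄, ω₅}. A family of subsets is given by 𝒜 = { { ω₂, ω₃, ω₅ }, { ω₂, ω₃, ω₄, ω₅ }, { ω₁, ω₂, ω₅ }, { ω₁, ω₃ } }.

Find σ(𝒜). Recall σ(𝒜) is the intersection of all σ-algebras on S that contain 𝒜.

Seed the family with 𝒜 together with ∅ and S: { ∅, { ω₁, ω₃ }, { ω₁, ω₂, ω₅ }, { ω₂, ω₃, ω₅ }, { ω₂, ω₃, ω₄, ω₅ }, S }.
Round 1: 5 new —
  { ω₁ }  = { ω₂, ω₃, ω₄, ω₅ }ᶜ
  { ω₁, ω₄ }  = { ω₂, ω₃, ω₅ }ᶜ
  { ω₃, ω₄ }  = { ω₁, ω₂, ω₅ }ᶜ
  { ω₂, ω₄, ω₅ }  = { ω₁, ω₃ }ᶜ
  { ω₁, ω₂, ω₃, ω₅ }  = { ω₁, ω₂, ω₅ } ∪ { ω₂, ω₃, ω₅ }
  [11 total]
Round 2 (3 new):
  { ω₄ }  = { ω₁, ω₂, ω₃, ω₅ }ᶜ
  { ω₁, ω₃, ω₄ }  = { ω₃, ω₄ } ∪ { ω₁, ω₄ }
  { ω₁, ω₂, ω₄, ω₅ }  = { ω₁, ω₂, ω₅ } ∪ { ω₁, ω₄ }
  [14 total]
Round 3. New:
  { ω₃ }  = { ω₁, ω₂, ω₄, ω₅ }ᶜ
  { ω₂, ω₅ }  = { ω₁, ω₃, ω₄ }ᶜ
  [16 total]
Round 4: closed — nothing new.

σ(𝒜) = { ∅, { ω₁ }, { ω₃ }, { ω₄ }, { ω₁, ω₃ }, { ω₁, ω₄ }, { ω₂, ω₅ }, { ω₃, ω₄ }, { ω₁, ω₂, ω₅ }, { ω₁, ω₃, ω₄ }, { ω₂, ω₃, ω₅ }, { ω₂, ω₄, ω₅ }, { ω₁, ω₂, ω₃, ω₅ }, { ω₁, ω₂, ω₄, ω₅ }, { ω₂, ω₃, ω₄, ω₅ }, S }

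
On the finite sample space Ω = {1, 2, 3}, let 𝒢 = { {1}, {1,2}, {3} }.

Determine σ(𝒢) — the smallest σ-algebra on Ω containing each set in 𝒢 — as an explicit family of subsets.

σ(𝒢) = { ∅, {1}, {2}, {3}, {1,2}, {1,3}, {2,3}, Ω }

Check:
Seed the family with 𝒢 together with ∅ and Ω: { ∅, {1}, {3}, {1,2}, Ω }.
Step 1 (2 new):
  {1,3}  = {3} ∪ {1}
  {2,3}  = Ω∖{1}
Step 2 (1 new):
  {2}  = Ω∖{1,3}
Step 3: already closed under ᶜ and ∪.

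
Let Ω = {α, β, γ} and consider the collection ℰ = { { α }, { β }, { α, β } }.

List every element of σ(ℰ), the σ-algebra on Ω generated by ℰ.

σ(ℰ) (8 sets): { ∅, { α }, { β }, { γ }, { α, β }, { α, γ }, { β, γ }, Ω }

Trace:
Initial family (5 sets): { ∅, { α }, { β }, { α, β }, Ω }.
Iteration 1: 3 new —
  { γ }  = { α, β }ᶜ
  { α, γ }  = { β }ᶜ
  { β, γ }  = { α }ᶜ
  — 8 sets.
Iteration 2: stable.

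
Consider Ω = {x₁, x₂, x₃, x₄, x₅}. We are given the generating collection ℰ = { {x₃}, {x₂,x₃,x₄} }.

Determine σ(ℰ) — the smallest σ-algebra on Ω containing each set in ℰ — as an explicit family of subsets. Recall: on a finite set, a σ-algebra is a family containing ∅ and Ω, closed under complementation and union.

Answer: σ(ℰ) = { ∅, {x₃}, {x₁,x₅}, {x₂,x₄}, {x₁,x₃,x₅}, {x₂,x₃,x₄}, {x₁,x₂,x₄,x₅}, Ω }

Check:
Initial family (4 sets): { ∅, {x₃}, {x₂,x₃,x₄}, Ω }.
Round 1. New:
  {x₁,x₅}  = ᶜ of {x₂,x₃,x₄}
  {x₁,x₂,x₄,x₅}  = ᶜ of {x₃}
  — 6 sets.
Round 2 (1 new):
  {x₁,x₃,x₅}  = {x₃} ∪ {x₁,x₅}
  — 7 sets.
Round 3. New:
  {x₂,x₄}  = ᶜ of {x₁,x₃,x₅}
  — 8 sets.
Round 4 adds nothing — fixpoint reached.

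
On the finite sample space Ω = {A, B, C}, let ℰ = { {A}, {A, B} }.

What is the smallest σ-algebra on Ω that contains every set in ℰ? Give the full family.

|σ(ℰ)| = 8.  σ(ℰ) = { ∅, {A}, {B}, {C}, {A, B}, {A, C}, {B, C}, Ω }

Derivation:
Initial family (4 sets): { ∅, {A}, {A, B}, Ω }.
Round 1 adds 2:
  {C}  = ᶜ of {A, B}
  {B, C}  = ᶜ of {A}
  |family| = 6
Round 2: 1 new —
  {A, C}  = {C} ∪ {A}
  |family| = 7
Round 3: 1 new —
  {B}  = ᶜ of {A, C}
  |family| = 8
Round 4: already closed under ᶜ and ∪.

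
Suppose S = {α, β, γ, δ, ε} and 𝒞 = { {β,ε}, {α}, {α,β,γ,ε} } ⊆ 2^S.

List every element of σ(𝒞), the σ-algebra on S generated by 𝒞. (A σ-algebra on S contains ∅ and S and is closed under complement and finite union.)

Answer: σ(𝒞) = { ∅, {α}, {γ}, {δ}, {α,γ}, {α,δ}, {β,ε}, {γ,δ}, {α,β,ε}, {α,γ,δ}, {β,γ,ε}, {β,δ,ε}, {α,β,γ,ε}, {α,β,δ,ε}, {β,γ,δ,ε}, S }

Trace:
Take S₀ = 𝒞 ∪ {∅, S} = { ∅, {α}, {β,ε}, {α,β,γ,ε}, S }.
Pass 1 adds 4:
  {δ}  = S∖{α,β,γ,ε}
  {α,β,ε}  = {β,ε} ∪ {α}
  {α,γ,δ}  = S∖{β,ε}
  {β,γ,δ,ε}  = S∖{α}
Pass 2. New:
  {α,δ}  = {δ} ∪ {α}
  {γ,δ}  = S∖{α,β,ε}
  {β,δ,ε}  = {β,ε} ∪ {δ}
  {α,β,δ,ε}  = {α,β,ε} ∪ {δ}
Pass 3: +3 →
  {γ}  = S∖{α,β,δ,ε}
  {α,γ}  = S∖{β,δ,ε}
  {β,γ,ε}  = S∖{α,δ}
After Pass 4 the family is unchanged; done.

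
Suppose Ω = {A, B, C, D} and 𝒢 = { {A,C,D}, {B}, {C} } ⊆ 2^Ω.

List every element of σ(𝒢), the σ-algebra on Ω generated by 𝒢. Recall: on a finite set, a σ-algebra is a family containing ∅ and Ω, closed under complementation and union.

Seed the family with 𝒢 together with ∅ and Ω: { ∅, {B}, {C}, {A,C,D}, Ω }.
Round 1. New:
  {B,C}  = {C} ∪ {B}
  {A,B,D}  = Ω∖{C}
  [7 total]
Round 2 adds 1:
  {A,D}  = Ω∖{B,C}
  [8 total]
After Round 3 the family is unchanged; done.

Hence σ(𝒢) has 8 members: { ∅, {B}, {C}, {A,D}, {B,C}, {A,B,D}, {A,C,D}, Ω }.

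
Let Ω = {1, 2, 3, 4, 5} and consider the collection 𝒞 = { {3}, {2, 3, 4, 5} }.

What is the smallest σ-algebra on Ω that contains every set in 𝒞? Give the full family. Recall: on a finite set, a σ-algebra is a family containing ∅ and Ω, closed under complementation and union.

Take S₀ = 𝒞 ∪ {∅, Ω} = { ∅, {3}, {2, 3, 4, 5}, Ω }.
Step 1: +2 →
  {1}  = {2, 3, 4, 5}ᶜ
  {1, 2, 4, 5}  = {3}ᶜ
  (now 6)
Step 2. New:
  {1, 3}  = {3} ∪ {1}
  (now 7)
Step 3: 1 new —
  {2, 4, 5}  = {1, 3}ᶜ
  (now 8)
After Step 4 the family is unchanged; done.

σ(𝒞) = { ∅, {1}, {3}, {1, 3}, {2, 4, 5}, {1, 2, 4, 5}, {2, 3, 4, 5}, Ω }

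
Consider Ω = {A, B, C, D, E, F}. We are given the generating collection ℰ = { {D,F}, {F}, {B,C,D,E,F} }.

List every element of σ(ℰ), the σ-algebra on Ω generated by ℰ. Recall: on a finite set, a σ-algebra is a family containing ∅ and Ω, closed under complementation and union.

Start: ℰ ∪ {∅, Ω} = { {}, {F}, {D,F}, {B,C,D,E,F}, Ω }.
Iteration 1: 3 new —
  {A}  = complement {B,C,D,E,F}
  {A,B,C,E}  = complement {D,F}
  {A,B,C,D,E}  = complement {F}
  |family| = 8
Iteration 2: +3 →
  {A,F}  = {A} ∪ {F}
  {A,D,F}  = {D,F} ∪ {A}
  {A,B,C,E,F}  = {A,B,C,E} ∪ {F}
  |family| = 11
Iteration 3 adds 3:
  {D}  = complement {A,B,C,E,F}
  {B,C,E}  = complement {A,D,F}
  {B,C,D,E}  = complement {A,F}
  |family| = 14
Iteration 4: 2 new —
  {A,D}  = {D} ∪ {A}
  {B,C,E,F}  = {B,C,E} ∪ {F}
  |family| = 16
After Iteration 5 the family is unchanged; done.

Hence σ(ℰ) has 16 members: { {}, {A}, {D}, {F}, {A,D}, {A,F}, {D,F}, {A,D,F}, {B,C,E}, {A,B,C,E}, {B,C,D,E}, {B,C,E,F}, {A,B,C,D,E}, {A,B,C,E,F}, {B,C,D,E,F}, Ω }.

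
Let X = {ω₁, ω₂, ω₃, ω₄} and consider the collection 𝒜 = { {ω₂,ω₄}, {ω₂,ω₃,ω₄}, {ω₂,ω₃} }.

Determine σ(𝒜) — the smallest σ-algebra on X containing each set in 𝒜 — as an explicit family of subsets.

σ(𝒜) = { {}, {ω₁}, {ω₂}, {ω₃}, {ω₄}, {ω₁,ω₂}, {ω₁,ω₃}, {ω₁,ω₄}, {ω₂,ω₃}, {ω₂,ω₄}, {ω₃,ω₄}, {ω₁,ω₂,ω₃}, {ω₁,ω₂,ω₄}, {ω₁,ω₃,ω₄}, {ω₂,ω₃,ω₄}, X }

Working:
Seed the family with 𝒜 together with ∅ and X: { {}, {ω₂,ω₃}, {ω₂,ω₄}, {ω₂,ω₃,ω₄}, X }.
Iteration 1. New:
  {ω₁}  = ᶜ of {ω₂,ω₃,ω₄}
  {ω₁,ω₃}  = ᶜ of {ω₂,ω₄}
  {ω₁,ω₄}  = ᶜ of {ω₂,ω₃}
Iteration 2: 3 new —
  {ω₁,ω₂,ω₃}  = {ω₂,ω₃} ∪ {ω₁,ω₃}
  {ω₁,ω₂,ω₄}  = {ω₁,ω₄} ∪ {ω₂,ω₄}
  {ω₁,ω₃,ω₄}  = {ω₁,ω₄} ∪ {ω₁,ω₃}
Iteration 3: +3 →
  {ω₂}  = ᶜ of {ω₁,ω₃,ω₄}
  {ω₃}  = ᶜ of {ω₁,ω₂,ω₄}
  {ω₄}  = ᶜ of {ω₁,ω₂,ω₃}
Iteration 4 adds 2:
  {ω₁,ω₂}  = {ω₂} ∪ {ω₁}
  {ω₃,ω₄}  = {ω₃} ∪ {ω₄}
Iteration 5: stable.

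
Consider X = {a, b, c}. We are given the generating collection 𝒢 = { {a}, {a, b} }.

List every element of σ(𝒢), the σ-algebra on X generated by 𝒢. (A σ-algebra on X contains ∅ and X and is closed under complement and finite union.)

Take S₀ = 𝒢 ∪ {∅, X} = { {}, {a}, {a, b}, X }.
Step 1: 2 new —
  {c}  = {a, b}ᶜ
  {b, c}  = {a}ᶜ
  [6 total]
Step 2 (1 new):
  {a, c}  = {c} ∪ {a}
  [7 total]
Step 3: +1 →
  {b}  = {a, c}ᶜ
  [8 total]
Step 4: closed — nothing new.

Hence σ(𝒢) has 8 members: { {}, {a}, {b}, {c}, {a, b}, {a, c}, {b, c}, X }.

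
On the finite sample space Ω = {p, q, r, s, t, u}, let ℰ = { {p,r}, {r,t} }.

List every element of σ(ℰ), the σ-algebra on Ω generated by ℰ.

σ(ℰ) (16 sets): { ∅, {p}, {r}, {t}, {p,r}, {p,t}, {r,t}, {p,r,t}, {q,s,u}, {p,q,s,u}, {q,r,s,u}, {q,s,t,u}, {p,q,r,s,u}, {p,q,s,t,u}, {q,r,s,t,u}, Ω }

Trace:
Begin from { ∅, {p,r}, {r,t}, Ω } (that is, ℰ plus ∅ and Ω).
Pass 1: +3 →
  {p,r,t}  = {r,t} ∪ {p,r}
  {p,q,s,u}  = {r,t}ᶜ
  {q,s,t,u}  = {p,r}ᶜ
  (now 7)
Pass 2: +4 →
  {q,s,u}  = {p,r,t}ᶜ
  {p,q,r,s,u}  = {p,q,s,u} ∪ {p,r}
  {p,q,s,t,u}  = {q,s,t,u} ∪ {p,q,s,u}
  {q,r,s,t,u}  = {q,s,t,u} ∪ {r,t}
  (now 11)
Pass 3 (3 new):
  {p}  = {q,r,s,t,u}ᶜ
  {r}  = {p,q,s,t,u}ᶜ
  {t}  = {p,q,r,s,u}ᶜ
  (now 14)
Pass 4 adds 2:
  {p,t}  = {t} ∪ {p}
  {q,r,s,u}  = {q,s,u} ∪ {r}
  (now 16)
After Pass 5 the family is unchanged; done.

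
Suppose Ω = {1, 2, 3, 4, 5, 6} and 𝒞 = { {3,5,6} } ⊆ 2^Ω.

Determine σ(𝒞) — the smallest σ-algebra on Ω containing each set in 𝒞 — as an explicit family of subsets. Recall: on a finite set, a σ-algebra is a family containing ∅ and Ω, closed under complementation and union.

|σ(𝒞)| = 4.  σ(𝒞) = { {}, {1,2,4}, {3,5,6}, Ω }

Working:
Seed the family with 𝒞 together with ∅ and Ω: { {}, {3,5,6}, Ω }.
Pass 1. New:
  {1,2,4}  = {3,5,6}ᶜ
  (now 4)
Pass 2: stable.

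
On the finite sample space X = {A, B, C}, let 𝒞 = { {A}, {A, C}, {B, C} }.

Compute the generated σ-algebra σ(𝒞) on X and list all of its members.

Initial family (5 sets): { ∅, {A}, {A, C}, {B, C}, X }.
Round 1: 1 new —
  {B}  = ᶜ of {A, C}
  |family| = 6
Round 2 adds 1:
  {A, B}  = {B} ∪ {A}
  |family| = 7
Round 3: +1 →
  {C}  = ᶜ of {A, B}
  |family| = 8
Round 4: closed — nothing new.

Therefore σ(𝒞) = { ∅, {A}, {B}, {C}, {A, B}, {A, C}, {B, C}, X } (|σ(𝒞)| = 8).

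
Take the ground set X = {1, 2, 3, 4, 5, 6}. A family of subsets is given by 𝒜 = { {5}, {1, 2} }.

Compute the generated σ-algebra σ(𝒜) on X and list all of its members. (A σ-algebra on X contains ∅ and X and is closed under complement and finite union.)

Seed the family with 𝒜 together with ∅ and X: { {}, {5}, {1, 2}, X }.
Round 1: +3 →
  {1, 2, 5}  = {1, 2} ∪ {5}
  {3, 4, 5, 6}  = {1, 2}ᶜ
  {1, 2, 3, 4, 6}  = {5}ᶜ
  — 7 sets.
Round 2 adds 1:
  {3, 4, 6}  = {1, 2, 5}ᶜ
  — 8 sets.
Round 3: no new sets; the family is a σ-algebra.

|σ(𝒜)| = 8.  σ(𝒜) = { {}, {5}, {1, 2}, {1, 2, 5}, {3, 4, 6}, {3, 4, 5, 6}, {1, 2, 3, 4, 6}, X }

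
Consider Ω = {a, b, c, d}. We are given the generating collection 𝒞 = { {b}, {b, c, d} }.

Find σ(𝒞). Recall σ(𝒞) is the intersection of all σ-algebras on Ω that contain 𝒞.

Begin from { ∅, {b}, {b, c, d}, Ω } (that is, 𝒞 plus ∅ and Ω).
Step 1. New:
  {a}  = {b, c, d}ᶜ
  {a, c, d}  = {b}ᶜ
  [6 total]
Step 2. New:
  {a, b}  = {b} ∪ {a}
  [7 total]
Step 3 (1 new):
  {c, d}  = {a, b}ᶜ
  [8 total]
Step 4: already closed under ᶜ and ∪.

Therefore σ(𝒞) = { ∅, {a}, {b}, {a, b}, {c, d}, {a, c, d}, {b, c, d}, Ω } (|σ(𝒞)| = 8).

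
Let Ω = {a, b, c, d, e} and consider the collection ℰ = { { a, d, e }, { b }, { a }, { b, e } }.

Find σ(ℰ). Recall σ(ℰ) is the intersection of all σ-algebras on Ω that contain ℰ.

Begin from { {}, { a }, { b }, { b, e }, { a, d, e }, Ω } (that is, ℰ plus ∅ and Ω).
Round 1 adds 7:
  { a, b }  = { b } ∪ { a }
  { b, c }  = { a, d, e }ᶜ
  { a, b, e }  = { b, e } ∪ { a }
  { a, c, d }  = { b, e }ᶜ
  { a, b, d, e }  = { a, d, e } ∪ { b, e }
  { a, c, d, e }  = { b }ᶜ
  { b, c, d, e }  = { a }ᶜ
  (now 13)
Round 2 adds 7:
  { c }  = { a, b, d, e }ᶜ
  { c, d }  = { a, b, e }ᶜ
  { a, b, c }  = { a, b } ∪ { b, c }
  { b, c, e }  = { b, e } ∪ { b, c }
  { c, d, e }  = { a, b }ᶜ
  { a, b, c, d }  = { a, b } ∪ { a, c, d }
  { a, b, c, e }  = { a, b, e } ∪ { b, c }
  (now 20)
Round 3 (6 new):
  { d }  = { a, b, c, e }ᶜ
  { e }  = { a, b, c, d }ᶜ
  { a, c }  = { c } ∪ { a }
  { a, d }  = { b, c, e }ᶜ
  { d, e }  = { a, b, c }ᶜ
  { b, c, d }  = { c, d } ∪ { b }
  (now 26)
Round 4 adds 6:
  { a, e }  = { b, c, d }ᶜ
  { b, d }  = { b } ∪ { d }
  { c, e }  = { e } ∪ { c }
  { a, b, d }  = { a, b } ∪ { a, d }
  { a, c, e }  = { e } ∪ { a, c }
  { b, d, e }  = { a, c }ᶜ
  (now 32)
After Round 5 the family is unchanged; done.

|σ(ℰ)| = 32.  σ(ℰ) = { {}, { a }, { b }, { c }, { d }, { e }, { a, b }, { a, c }, { a, d }, { a, e }, { b, c }, { b, d }, { b, e }, { c, d }, { c, e }, { d, e }, { a, b, c }, { a, b, d }, { a, b, e }, { a, c, d }, { a, c, e }, { a, d, e }, { b, c, d }, { b, c, e }, { b, d, e }, { c, d, e }, { a, b, c, d }, { a, b, c, e }, { a, b, d, e }, { a, c, d, e }, { b, c, d, e }, Ω }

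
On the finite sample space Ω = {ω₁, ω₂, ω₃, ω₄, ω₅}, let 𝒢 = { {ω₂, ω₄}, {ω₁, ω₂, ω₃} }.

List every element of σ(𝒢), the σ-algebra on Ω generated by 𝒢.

Take S₀ = 𝒢 ∪ {∅, Ω} = { ∅, {ω₂, ω₄}, {ω₁, ω₂, ω₃}, Ω }.
Round 1 (3 new):
  {ω₄, ω₅}  = complement {ω₁, ω₂, ω₃}
  {ω₁, ω₃, ω₅}  = complement {ω₂, ω₄}
  {ω₁, ω₂, ω₃, ω₄}  = {ω₁, ω₂, ω₃} ∪ {ω₂, ω₄}
  |family| = 7
Round 2: 4 new —
  {ω₅}  = complement {ω₁, ω₂, ω₃, ω₄}
  {ω₂, ω₄, ω₅}  = {ω₄, ω₅} ∪ {ω₂, ω₄}
  {ω₁, ω₂, ω₃, ω₅}  = {ω₁, ω₂, ω₃} ∪ {ω₁, ω₃, ω₅}
  {ω₁, ω₃, ω₄, ω₅}  = {ω₄, ω₅} ∪ {ω₁, ω₃, ω₅}
  |family| = 11
Round 3. New:
  {ω₂}  = complement {ω₁, ω₃, ω₄, ω₅}
  {ω₄}  = complement {ω₁, ω₂, ω₃, ω₅}
  {ω₁, ω₃}  = complement {ω₂, ω₄, ω₅}
  |family| = 14
Round 4 (2 new):
  {ω₂, ω₅}  = {ω₂} ∪ {ω₅}
  {ω₁, ω₃, ω₄}  = {ω₁, ω₃} ∪ {ω₄}
  |family| = 16
Round 5: already closed under ᶜ and ∪.

σ(𝒢) = { ∅, {ω₂}, {ω₄}, {ω₅}, {ω₁, ω₃}, {ω₂, ω₄}, {ω₂, ω₅}, {ω₄, ω₅}, {ω₁, ω₂, ω₃}, {ω₁, ω₃, ω₄}, {ω₁, ω₃, ω₅}, {ω₂, ω₄, ω₅}, {ω₁, ω₂, ω₃, ω₄}, {ω₁, ω₂, ω₃, ω₅}, {ω₁, ω₃, ω₄, ω₅}, Ω }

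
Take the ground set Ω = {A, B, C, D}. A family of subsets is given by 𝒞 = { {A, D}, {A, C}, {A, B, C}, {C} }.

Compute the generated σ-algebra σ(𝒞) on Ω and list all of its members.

Take S₀ = 𝒞 ∪ {∅, Ω} = { {}, {C}, {A, C}, {A, D}, {A, B, C}, Ω }.
Round 1 (5 new):
  {D}  = complement {A, B, C}
  {B, C}  = complement {A, D}
  {B, D}  = complement {A, C}
  {A, B, D}  = complement {C}
  {A, C, D}  = {C} ∪ {A, D}
  — 11 sets.
Round 2 (3 new):
  {B}  = complement {A, C, D}
  {C, D}  = {C} ∪ {D}
  {B, C, D}  = {C} ∪ {B, D}
  — 14 sets.
Round 3 (2 new):
  {A}  = complement {B, C, D}
  {A, B}  = complement {C, D}
  — 16 sets.
Round 4: stable.

|σ(𝒞)| = 16.  σ(𝒞) = { {}, {A}, {B}, {C}, {D}, {A, B}, {A, C}, {A, D}, {B, C}, {B, D}, {C, D}, {A, B, C}, {A, B, D}, {A, C, D}, {B, C, D}, Ω }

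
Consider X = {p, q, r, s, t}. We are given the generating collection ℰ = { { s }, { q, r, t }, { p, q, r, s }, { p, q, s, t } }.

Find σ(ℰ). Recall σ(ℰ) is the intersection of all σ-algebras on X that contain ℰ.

Seed the family with ℰ together with ∅ and X: { {}, { s }, { q, r, t }, { p, q, r, s }, { p, q, s, t }, X }.
Step 1 adds 5:
  { r }  = { p, q, s, t }ᶜ
  { t }  = { p, q, r, s }ᶜ
  { p, s }  = { q, r, t }ᶜ
  { p, q, r, t }  = { s }ᶜ
  { q, r, s, t }  = { q, r, t } ∪ { s }
Step 2 (6 new):
  { p }  = { q, r, s, t }ᶜ
  { r, s }  = { r } ∪ { s }
  { r, t }  = { t } ∪ { r }
  { s, t }  = { t } ∪ { s }
  { p, r, s }  = { r } ∪ { p, s }
  { p, s, t }  = { t } ∪ { p, s }
Step 3: 10 new —
  { p, r }  = { r } ∪ { p }
  { p, t }  = { t } ∪ { p }
  { q, r }  = { p, s, t }ᶜ
  { q, t }  = { p, r, s }ᶜ
  { p, q, r }  = { s, t }ᶜ
  { p, q, s }  = { r, t }ᶜ
  { p, q, t }  = { r, s }ᶜ
  { p, r, t }  = { r, t } ∪ { p }
  { r, s, t }  = { r } ∪ { s, t }
  { p, r, s, t }  = { p, s, t } ∪ { r }
Step 4: 5 new —
  { q }  = { p, r, s, t }ᶜ
  { p, q }  = { r, s, t }ᶜ
  { q, s }  = { p, r, t }ᶜ
  { q, r, s }  = { p, t }ᶜ
  { q, s, t }  = { p, r }ᶜ
After Step 5 the family is unchanged; done.

σ(ℰ) = { {}, { p }, { q }, { r }, { s }, { t }, { p, q }, { p, r }, { p, s }, { p, t }, { q, r }, { q, s }, { q, t }, { r, s }, { r, t }, { s, t }, { p, q, r }, { p, q, s }, { p, q, t }, { p, r, s }, { p, r, t }, { p, s, t }, { q, r, s }, { q, r, t }, { q, s, t }, { r, s, t }, { p, q, r, s }, { p, q, r, t }, { p, q, s, t }, { p, r, s, t }, { q, r, s, t }, X }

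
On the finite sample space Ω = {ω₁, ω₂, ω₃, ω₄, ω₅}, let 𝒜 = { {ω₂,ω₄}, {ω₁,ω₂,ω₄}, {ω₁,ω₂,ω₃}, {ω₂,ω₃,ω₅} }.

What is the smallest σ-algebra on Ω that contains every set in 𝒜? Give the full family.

Answer: σ(𝒜) = { ∅, {ω₁}, {ω₂}, {ω₃}, {ω₄}, {ω₅}, {ω₁,ω₂}, {ω₁,ω₃}, {ω₁,ω₄}, {ω₁,ω₅}, {ω₂,ω₃}, {ω₂,ω₄}, {ω₂,ω₅}, {ω₃,ω₄}, {ω₃,ω₅}, {ω₄,ω₅}, {ω₁,ω₂,ω₃}, {ω₁,ω₂,ω₄}, {ω₁,ω₂,ω₅}, {ω₁,ω₃,ω₄}, {ω₁,ω₃,ω₅}, {ω₁,ω₄,ω₅}, {ω₂,ω₃,ω₄}, {ω₂,ω₃,ω₅}, {ω₂,ω₄,ω₅}, {ω₃,ω₄,ω₅}, {ω₁,ω₂,ω₃,ω₄}, {ω₁,ω₂,ω₃,ω₅}, {ω₁,ω₂,ω₄,ω₅}, {ω₁,ω₃,ω₄,ω₅}, {ω₂,ω₃,ω₄,ω₅}, Ω }

Derivation:
Initial family (6 sets): { ∅, {ω₂,ω₄}, {ω₁,ω₂,ω₃}, {ω₁,ω₂,ω₄}, {ω₂,ω₃,ω₅}, Ω }.
Step 1 adds 7:
  {ω₁,ω₄}  = Ω∖{ω₂,ω₃,ω₅}
  {ω₃,ω₅}  = Ω∖{ω₁,ω₂,ω₄}
  {ω₄,ω₅}  = Ω∖{ω₁,ω₂,ω₃}
  {ω₁,ω₃,ω₅}  = Ω∖{ω₂,ω₄}
  {ω₁,ω₂,ω₃,ω₄}  = {ω₁,ω₂,ω₃} ∪ {ω₂,ω₄}
  {ω₁,ω₂,ω₃,ω₅}  = {ω₂,ω₃,ω₅} ∪ {ω₁,ω₂,ω₃}
  {ω₂,ω₃,ω₄,ω₅}  = {ω₂,ω₃,ω₅} ∪ {ω₂,ω₄}
  |family| = 13
Step 2 adds 8:
  {ω₁}  = Ω∖{ω₂,ω₃,ω₄,ω₅}
  {ω₄}  = Ω∖{ω₁,ω₂,ω₃,ω₅}
  {ω₅}  = Ω∖{ω₁,ω₂,ω₃,ω₄}
  {ω₁,ω₄,ω₅}  = {ω₄,ω₅} ∪ {ω₁,ω₄}
  {ω₂,ω₄,ω₅}  = {ω₄,ω₅} ∪ {ω₂,ω₄}
  {ω₃,ω₄,ω₅}  = {ω₄,ω₅} ∪ {ω₃,ω₅}
  {ω₁,ω₂,ω₄,ω₅}  = {ω₁,ω₂,ω₄} ∪ {ω₄,ω₅}
  {ω₁,ω₃,ω₄,ω₅}  = {ω₁,ω₃,ω₅} ∪ {ω₄,ω₅}
  |family| = 21
Step 3: 6 new —
  {ω₂}  = Ω∖{ω₁,ω₃,ω₄,ω₅}
  {ω₃}  = Ω∖{ω₁,ω₂,ω₄,ω₅}
  {ω₁,ω₂}  = Ω∖{ω₃,ω₄,ω₅}
  {ω₁,ω₃}  = Ω∖{ω₂,ω₄,ω₅}
  {ω₁,ω₅}  = {ω₅} ∪ {ω₁}
  {ω₂,ω₃}  = Ω∖{ω₁,ω₄,ω₅}
  |family| = 27
Step 4 (5 new):
  {ω₂,ω₅}  = {ω₂} ∪ {ω₅}
  {ω₃,ω₄}  = {ω₃} ∪ {ω₄}
  {ω₁,ω₂,ω₅}  = {ω₁,ω₂} ∪ {ω₅}
  {ω₁,ω₃,ω₄}  = {ω₃} ∪ {ω₁,ω₄}
  {ω₂,ω₃,ω₄}  = Ω∖{ω₁,ω₅}
  |family| = 32
Step 5: already closed under ᶜ and ∪.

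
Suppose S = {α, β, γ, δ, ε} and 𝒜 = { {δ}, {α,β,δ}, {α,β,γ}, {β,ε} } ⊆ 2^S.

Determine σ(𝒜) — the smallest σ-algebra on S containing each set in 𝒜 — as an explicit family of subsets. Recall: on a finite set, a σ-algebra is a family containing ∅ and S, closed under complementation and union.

Begin from { {}, {δ}, {β,ε}, {α,β,γ}, {α,β,δ}, S } (that is, 𝒜 plus ∅ and S).
Step 1 (7 new):
  {γ,ε}  = {α,β,δ}ᶜ
  {δ,ε}  = {α,β,γ}ᶜ
  {α,γ,δ}  = {β,ε}ᶜ
  {β,δ,ε}  = {β,ε} ∪ {δ}
  {α,β,γ,δ}  = {α,β,γ} ∪ {δ}
  {α,β,γ,ε}  = {δ}ᶜ
  {α,β,δ,ε}  = {β,ε} ∪ {α,β,δ}
Step 2: +7 →
  {γ}  = {α,β,δ,ε}ᶜ
  {ε}  = {α,β,γ,δ}ᶜ
  {α,γ}  = {β,δ,ε}ᶜ
  {β,γ,ε}  = {β,ε} ∪ {γ,ε}
  {γ,δ,ε}  = {δ,ε} ∪ {γ,ε}
  {α,γ,δ,ε}  = {δ,ε} ∪ {α,γ,δ}
  {β,γ,δ,ε}  = {γ,ε} ∪ {β,δ,ε}
Step 3: 6 new —
  {α}  = {β,γ,δ,ε}ᶜ
  {β}  = {α,γ,δ,ε}ᶜ
  {α,β}  = {γ,δ,ε}ᶜ
  {α,δ}  = {β,γ,ε}ᶜ
  {γ,δ}  = {γ} ∪ {δ}
  {α,γ,ε}  = {α,γ} ∪ {γ,ε}
Step 4 adds 6:
  {α,ε}  = {ε} ∪ {α}
  {β,γ}  = {β} ∪ {γ}
  {β,δ}  = {α,γ,ε}ᶜ
  {α,β,ε}  = {γ,δ}ᶜ
  {α,δ,ε}  = {ε} ∪ {α,δ}
  {β,γ,δ}  = {γ,δ} ∪ {β}
Step 5: stable.

|σ(𝒜)| = 32.  σ(𝒜) = { {}, {α}, {β}, {γ}, {δ}, {ε}, {α,β}, {α,γ}, {α,δ}, {α,ε}, {β,γ}, {β,δ}, {β,ε}, {γ,δ}, {γ,ε}, {δ,ε}, {α,β,γ}, {α,β,δ}, {α,β,ε}, {α,γ,δ}, {α,γ,ε}, {α,δ,ε}, {β,γ,δ}, {β,γ,ε}, {β,δ,ε}, {γ,δ,ε}, {α,β,γ,δ}, {α,β,γ,ε}, {α,β,δ,ε}, {α,γ,δ,ε}, {β,γ,δ,ε}, S }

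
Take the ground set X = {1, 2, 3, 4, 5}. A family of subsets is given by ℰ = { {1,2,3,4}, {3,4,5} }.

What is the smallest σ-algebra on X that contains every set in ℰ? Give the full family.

|σ(ℰ)| = 8.  σ(ℰ) = { {}, {5}, {1,2}, {3,4}, {1,2,5}, {3,4,5}, {1,2,3,4}, X }

Working:
Initial family (4 sets): { {}, {3,4,5}, {1,2,3,4}, X }.
Step 1 (2 new):
  {5}  = {1,2,3,4}ᶜ
  {1,2}  = {3,4,5}ᶜ
Step 2 adds 1:
  {1,2,5}  = {1,2} ∪ {5}
Step 3: 1 new —
  {3,4}  = {1,2,5}ᶜ
Step 4: stable.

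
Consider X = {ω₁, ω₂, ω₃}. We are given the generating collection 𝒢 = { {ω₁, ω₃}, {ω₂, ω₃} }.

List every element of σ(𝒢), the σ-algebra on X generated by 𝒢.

|σ(𝒢)| = 8.  σ(𝒢) = { ∅, {ω₁}, {ω₂}, {ω₃}, {ω₁, ω₂}, {ω₁, ω₃}, {ω₂, ω₃}, X }

Trace:
Start: 𝒢 ∪ {∅, X} = { ∅, {ω₁, ω₃}, {ω₂, ω₃}, X }.
Round 1. New:
  {ω₁}  = complement {ω₂, ω₃}
  {ω₂}  = complement {ω₁, ω₃}
  — 6 sets.
Round 2 (1 new):
  {ω₁, ω₂}  = {ω₂} ∪ {ω₁}
  — 7 sets.
Round 3: +1 →
  {ω₃}  = complement {ω₁, ω₂}
  — 8 sets.
Round 4 adds nothing — fixpoint reached.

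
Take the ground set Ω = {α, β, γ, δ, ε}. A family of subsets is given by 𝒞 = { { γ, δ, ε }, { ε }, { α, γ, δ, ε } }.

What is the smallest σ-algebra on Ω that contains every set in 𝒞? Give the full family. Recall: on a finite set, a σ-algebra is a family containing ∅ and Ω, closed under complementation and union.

Initial family (5 sets): { ∅, { ε }, { γ, δ, ε }, { α, γ, δ, ε }, Ω }.
Iteration 1 adds 3:
  { β }  = ᶜ of { α, γ, δ, ε }
  { α, β }  = ᶜ of { γ, δ, ε }
  { α, β, γ, δ }  = ᶜ of { ε }
  [8 total]
Iteration 2: 3 new —
  { β, ε }  = { β } ∪ { ε }
  { α, β, ε }  = { α, β } ∪ { ε }
  { β, γ, δ, ε }  = { β } ∪ { γ, δ, ε }
  [11 total]
Iteration 3: 3 new —
  { α }  = ᶜ of { β, γ, δ, ε }
  { γ, δ }  = ᶜ of { α, β, ε }
  { α, γ, δ }  = ᶜ of { β, ε }
  [14 total]
Iteration 4 adds 2:
  { α, ε }  = { ε } ∪ { α }
  { β, γ, δ }  = { γ, δ } ∪ { β }
  [16 total]
Iteration 5: closed — nothing new.

σ(𝒞) = { ∅, { α }, { β }, { ε }, { α, β }, { α, ε }, { β, ε }, { γ, δ }, { α, β, ε }, { α, γ, δ }, { β, γ, δ }, { γ, δ, ε }, { α, β, γ, δ }, { α, γ, δ, ε }, { β, γ, δ, ε }, Ω }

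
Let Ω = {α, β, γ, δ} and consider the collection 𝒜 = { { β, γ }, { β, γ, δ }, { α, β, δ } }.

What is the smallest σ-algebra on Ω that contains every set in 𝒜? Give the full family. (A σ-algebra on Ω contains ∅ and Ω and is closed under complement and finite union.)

|σ(𝒜)| = 16.  σ(𝒜) = { {  }, { α }, { β }, { γ }, { δ }, { α, β }, { α, γ }, { α, δ }, { β, γ }, { β, δ }, { γ, δ }, { α, β, γ }, { α, β, δ }, { α, γ, δ }, { β, γ, δ }, Ω }

Trace:
Seed the family with 𝒜 together with ∅ and Ω: { {  }, { β, γ }, { α, β, δ }, { β, γ, δ }, Ω }.
Step 1 (3 new):
  { α }  = Ω∖{ β, γ, δ }
  { γ }  = Ω∖{ α, β, δ }
  { α, δ }  = Ω∖{ β, γ }
  [8 total]
Step 2 (3 new):
  { α, γ }  = { γ } ∪ { α }
  { α, β, γ }  = { β, γ } ∪ { α }
  { α, γ, δ }  = { γ } ∪ { α, δ }
  [11 total]
Step 3 (3 new):
  { β }  = Ω∖{ α, γ, δ }
  { δ }  = Ω∖{ α, β, γ }
  { β, δ }  = Ω∖{ α, γ }
  [14 total]
Step 4 (2 new):
  { α, β }  = { β } ∪ { α }
  { γ, δ }  = { γ } ∪ { δ }
  [16 total]
Step 5 adds nothing — fixpoint reached.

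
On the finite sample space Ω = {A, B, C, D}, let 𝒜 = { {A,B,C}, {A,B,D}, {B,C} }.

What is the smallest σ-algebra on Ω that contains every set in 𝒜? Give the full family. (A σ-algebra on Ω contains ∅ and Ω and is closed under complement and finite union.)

Start: 𝒜 ∪ {∅, Ω} = { ∅, {B,C}, {A,B,C}, {A,B,D}, Ω }.
Step 1. New:
  {C}  = Ω∖{A,B,D}
  {D}  = Ω∖{A,B,C}
  {A,D}  = Ω∖{B,C}
  (now 8)
Step 2: +3 →
  {C,D}  = {D} ∪ {C}
  {A,C,D}  = {C} ∪ {A,D}
  {B,C,D}  = {D} ∪ {B,C}
  (now 11)
Step 3: +3 →
  {A}  = Ω∖{B,C,D}
  {B}  = Ω∖{A,C,D}
  {A,B}  = Ω∖{C,D}
  (now 14)
Step 4: 2 new —
  {A,C}  = {C} ∪ {A}
  {B,D}  = {D} ∪ {B}
  (now 16)
Step 5: stable.

Therefore σ(𝒜) = { ∅, {A}, {B}, {C}, {D}, {A,B}, {A,C}, {A,D}, {B,C}, {B,D}, {C,D}, {A,B,C}, {A,B,D}, {A,C,D}, {B,C,D}, Ω } (|σ(𝒜)| = 16).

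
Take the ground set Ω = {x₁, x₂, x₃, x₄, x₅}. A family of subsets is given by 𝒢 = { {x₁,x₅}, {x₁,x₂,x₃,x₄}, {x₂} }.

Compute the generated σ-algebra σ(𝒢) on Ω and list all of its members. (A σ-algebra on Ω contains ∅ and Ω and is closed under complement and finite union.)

Seed the family with 𝒢 together with ∅ and Ω: { {}, {x₂}, {x₁,x₅}, {x₁,x₂,x₃,x₄}, Ω }.
Step 1 adds 4:
  {x₅}  = Ω∖{x₁,x₂,x₃,x₄}
  {x₁,x₂,x₅}  = {x₁,x₅} ∪ {x₂}
  {x₂,x₃,x₄}  = Ω∖{x₁,x₅}
  {x₁,x₃,x₄,x₅}  = Ω∖{x₂}
  (now 9)
Step 2: 3 new —
  {x₂,x₅}  = {x₂} ∪ {x₅}
  {x₃,x₄}  = Ω∖{x₁,x₂,x₅}
  {x₂,x₃,x₄,x₅}  = {x₅} ∪ {x₂,x₃,x₄}
  (now 12)
Step 3 adds 3:
  {x₁}  = Ω∖{x₂,x₃,x₄,x₅}
  {x₁,x₃,x₄}  = Ω∖{x₂,x₅}
  {x₃,x₄,x₅}  = {x₃,x₄} ∪ {x₅}
  (now 15)
Step 4: +1 →
  {x₁,x₂}  = Ω∖{x₃,x₄,x₅}
  (now 16)
After Step 5 the family is unchanged; done.

|σ(𝒢)| = 16.  σ(𝒢) = { {}, {x₁}, {x₂}, {x₅}, {x₁,x₂}, {x₁,x₅}, {x₂,x₅}, {x₃,x₄}, {x₁,x₂,x₅}, {x₁,x₃,x₄}, {x₂,x₃,x₄}, {x₃,x₄,x₅}, {x₁,x₂,x₃,x₄}, {x₁,x₃,x₄,x₅}, {x₂,x₃,x₄,x₅}, Ω }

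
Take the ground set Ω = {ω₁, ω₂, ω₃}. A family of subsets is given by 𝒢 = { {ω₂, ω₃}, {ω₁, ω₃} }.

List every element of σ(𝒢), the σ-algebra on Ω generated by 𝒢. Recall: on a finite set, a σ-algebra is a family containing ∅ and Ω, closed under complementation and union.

σ(𝒢) (8 sets): { ∅, {ω₁}, {ω₂}, {ω₃}, {ω₁, ω₂}, {ω₁, ω₃}, {ω₂, ω₃}, Ω }

Derivation:
Seed the family with 𝒢 together with ∅ and Ω: { ∅, {ω₁, ω₃}, {ω₂, ω₃}, Ω }.
Iteration 1 adds 2:
  {ω₁}  = ᶜ of {ω₂, ω₃}
  {ω₂}  = ᶜ of {ω₁, ω₃}
  — 6 sets.
Iteration 2 (1 new):
  {ω₁, ω₂}  = {ω₂} ∪ {ω₁}
  — 7 sets.
Iteration 3. New:
  {ω₃}  = ᶜ of {ω₁, ω₂}
  — 8 sets.
Iteration 4: stable.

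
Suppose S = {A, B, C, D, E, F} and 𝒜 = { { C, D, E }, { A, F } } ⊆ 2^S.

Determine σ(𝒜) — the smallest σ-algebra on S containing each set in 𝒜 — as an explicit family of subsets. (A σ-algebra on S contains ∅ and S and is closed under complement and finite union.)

σ(𝒜) (8 sets): { {}, { B }, { A, F }, { A, B, F }, { C, D, E }, { B, C, D, E }, { A, C, D, E, F }, S }

Trace:
Take S₀ = 𝒜 ∪ {∅, S} = { {}, { A, F }, { C, D, E }, S }.
Iteration 1 (3 new):
  { A, B, F }  = ᶜ of { C, D, E }
  { B, C, D, E }  = ᶜ of { A, F }
  { A, C, D, E, F }  = { C, D, E } ∪ { A, F }
  (now 7)
Iteration 2. New:
  { B }  = ᶜ of { A, C, D, E, F }
  (now 8)
Iteration 3: no new sets; the family is a σ-algebra.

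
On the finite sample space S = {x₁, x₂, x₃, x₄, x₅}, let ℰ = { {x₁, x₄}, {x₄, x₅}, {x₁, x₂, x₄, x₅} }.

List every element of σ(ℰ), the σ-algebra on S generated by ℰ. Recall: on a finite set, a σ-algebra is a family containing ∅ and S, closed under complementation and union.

Answer: σ(ℰ) = { {}, {x₁}, {x₂}, {x₃}, {x₄}, {x₅}, {x₁, x₂}, {x₁, x₃}, {x₁, x₄}, {x₁, x₅}, {x₂, x₃}, {x₂, x₄}, {x₂, x₅}, {x₃, x₄}, {x₃, x₅}, {x₄, x₅}, {x₁, x₂, x₃}, {x₁, x₂, x₄}, {x₁, x₂, x₅}, {x₁, x₃, x₄}, {x₁, x₃, x₅}, {x₁, x₄, x₅}, {x₂, x₃, x₄}, {x₂, x₃, x₅}, {x₂, x₄, x₅}, {x₃, x₄, x₅}, {x₁, x₂, x₃, x₄}, {x₁, x₂, x₃, x₅}, {x₁, x₂, x₄, x₅}, {x₁, x₃, x₄, x₅}, {x₂, x₃, x₄, x₅}, S }

Derivation:
Take S₀ = ℰ ∪ {∅, S} = { {}, {x₁, x₄}, {x₄, x₅}, {x₁, x₂, x₄, x₅}, S }.
Round 1: 4 new —
  {x₃}  = S∖{x₁, x₂, x₄, x₅}
  {x₁, x₂, x₃}  = S∖{x₄, x₅}
  {x₁, x₄, x₅}  = {x₄, x₅} ∪ {x₁, x₄}
  {x₂, x₃, x₅}  = S∖{x₁, x₄}
  [9 total]
Round 2: 7 new —
  {x₂, x₃}  = S∖{x₁, x₄, x₅}
  {x₁, x₃, x₄}  = {x₃} ∪ {x₁, x₄}
  {x₃, x₄, x₅}  = {x₄, x₅} ∪ {x₃}
  {x₁, x₂, x₃, x₄}  = {x₁, x₂, x₃} ∪ {x₁, x₄}
  {x₁, x₂, x₃, x₅}  = {x₁, x₂, x₃} ∪ {x₂, x₃, x₅}
  {x₁, x₃, x₄, x₅}  = {x₁, x₄, x₅} ∪ {x₃}
  {x₂, x₃, x₄, x₅}  = {x₄, x₅} ∪ {x₂, x₃, x₅}
  [16 total]
Round 3 (6 new):
  {x₁}  = S∖{x₂, x₃, x₄, x₅}
  {x₂}  = S∖{x₁, x₃, x₄, x₅}
  {x₄}  = S∖{x₁, x₂, x₃, x₅}
  {x₅}  = S∖{x₁, x₂, x₃, x₄}
  {x₁, x₂}  = S∖{x₃, x₄, x₅}
  {x₂, x₅}  = S∖{x₁, x₃, x₄}
  [22 total]
Round 4. New:
  {x₁, x₃}  = {x₃} ∪ {x₁}
  {x₁, x₅}  = {x₅} ∪ {x₁}
  {x₂, x₄}  = {x₂} ∪ {x₄}
  {x₃, x₄}  = {x₃} ∪ {x₄}
  {x₃, x₅}  = {x₅} ∪ {x₃}
  {x₁, x₂, x₄}  = {x₁, x₂} ∪ {x₁, x₄}
  {x₁, x₂, x₅}  = {x₂, x₅} ∪ {x₁, x₂}
  {x₂, x₃, x₄}  = {x₂, x₃} ∪ {x₄}
  {x₂, x₄, x₅}  = {x₂, x₅} ∪ {x₄, x₅}
  [31 total]
Round 5: 1 new —
  {x₁, x₃, x₅}  = S∖{x₂, x₄}
  [32 total]
Round 6: stable.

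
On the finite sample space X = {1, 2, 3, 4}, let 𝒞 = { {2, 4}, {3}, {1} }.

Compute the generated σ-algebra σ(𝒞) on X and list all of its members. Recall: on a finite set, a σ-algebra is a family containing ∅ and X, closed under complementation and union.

Answer: σ(𝒞) = { ∅, {1}, {3}, {1, 3}, {2, 4}, {1, 2, 4}, {2, 3, 4}, X }

Working:
Seed the family with 𝒞 together with ∅ and X: { ∅, {1}, {3}, {2, 4}, X }.
Iteration 1 adds 3:
  {1, 3}  = complement {2, 4}
  {1, 2, 4}  = complement {3}
  {2, 3, 4}  = complement {1}
  (now 8)
Iteration 2: closed — nothing new.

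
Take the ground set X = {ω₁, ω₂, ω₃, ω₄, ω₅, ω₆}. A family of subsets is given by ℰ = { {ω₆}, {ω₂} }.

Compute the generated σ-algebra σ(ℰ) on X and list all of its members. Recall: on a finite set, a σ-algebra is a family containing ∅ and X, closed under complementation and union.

Seed the family with ℰ together with ∅ and X: { {}, {ω₂}, {ω₆}, X }.
Round 1 adds 3:
  {ω₂,ω₆}  = {ω₂} ∪ {ω₆}
  {ω₁,ω₂,ω₃,ω₄,ω₅}  = {ω₆}ᶜ
  {ω₁,ω₃,ω₄,ω₅,ω₆}  = {ω₂}ᶜ
  (now 7)
Round 2 (1 new):
  {ω₁,ω₃,ω₄,ω₅}  = {ω₂,ω₆}ᶜ
  (now 8)
Round 3: stable.

σ(ℰ) = { {}, {ω₂}, {ω₆}, {ω₂,ω₆}, {ω₁,ω₃,ω₄,ω₅}, {ω₁,ω₂,ω₃,ω₄,ω₅}, {ω₁,ω₃,ω₄,ω₅,ω₆}, X }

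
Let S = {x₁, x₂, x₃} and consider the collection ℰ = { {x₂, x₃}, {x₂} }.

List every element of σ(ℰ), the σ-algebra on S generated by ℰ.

Answer: σ(ℰ) = { {}, {x₁}, {x₂}, {x₃}, {x₁, x₂}, {x₁, x₃}, {x₂, x₃}, S }

Working:
Start: ℰ ∪ {∅, S} = { {}, {x₂}, {x₂, x₃}, S }.
Iteration 1: +2 →
  {x₁}  = {x₂, x₃}ᶜ
  {x₁, x₃}  = {x₂}ᶜ
  |family| = 6
Iteration 2. New:
  {x₁, x₂}  = {x₂} ∪ {x₁}
  |family| = 7
Iteration 3. New:
  {x₃}  = {x₁, x₂}ᶜ
  |family| = 8
After Iteration 4 the family is unchanged; done.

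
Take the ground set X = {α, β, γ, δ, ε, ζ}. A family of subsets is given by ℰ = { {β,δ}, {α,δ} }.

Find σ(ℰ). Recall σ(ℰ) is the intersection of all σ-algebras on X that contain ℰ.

Answer: σ(ℰ) = { {}, {α}, {β}, {δ}, {α,β}, {α,δ}, {β,δ}, {α,β,δ}, {γ,ε,ζ}, {α,γ,ε,ζ}, {β,γ,ε,ζ}, {γ,δ,ε,ζ}, {α,β,γ,ε,ζ}, {α,γ,δ,ε,ζ}, {β,γ,δ,ε,ζ}, X }

Check:
Take S₀ = ℰ ∪ {∅, X} = { {}, {α,δ}, {β,δ}, X }.
Step 1 (3 new):
  {α,β,δ}  = {β,δ} ∪ {α,δ}
  {α,γ,ε,ζ}  = complement {β,δ}
  {β,γ,ε,ζ}  = complement {α,δ}
Step 2: +4 →
  {γ,ε,ζ}  = complement {α,β,δ}
  {α,β,γ,ε,ζ}  = {α,γ,ε,ζ} ∪ {β,γ,ε,ζ}
  {α,γ,δ,ε,ζ}  = {α,γ,ε,ζ} ∪ {α,δ}
  {β,γ,δ,ε,ζ}  = {β,δ} ∪ {β,γ,ε,ζ}
Step 3: 3 new —
  {α}  = complement {β,γ,δ,ε,ζ}
  {β}  = complement {α,γ,δ,ε,ζ}
  {δ}  = complement {α,β,γ,ε,ζ}
Step 4. New:
  {α,β}  = {α} ∪ {β}
  {γ,δ,ε,ζ}  = {γ,ε,ζ} ∪ {δ}
Step 5: stable.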